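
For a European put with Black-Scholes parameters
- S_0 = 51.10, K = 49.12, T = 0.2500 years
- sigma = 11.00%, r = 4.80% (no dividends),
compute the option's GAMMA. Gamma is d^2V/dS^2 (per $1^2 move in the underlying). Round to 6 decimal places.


Answer: Gamma = 0.089177

Derivation:
d1 = 0.9641947886; d2 = 0.9091947886
phi(d1) = 0.2506308027; exp(-qT) = 1.0000000000; exp(-rT) = 0.9880717129
Gamma = exp(-qT) * phi(d1) / (S * sigma * sqrt(T)) = 1.0000000000 * 0.2506308027 / (51.1000 * 0.1100 * 0.5000000000) = 0.089177


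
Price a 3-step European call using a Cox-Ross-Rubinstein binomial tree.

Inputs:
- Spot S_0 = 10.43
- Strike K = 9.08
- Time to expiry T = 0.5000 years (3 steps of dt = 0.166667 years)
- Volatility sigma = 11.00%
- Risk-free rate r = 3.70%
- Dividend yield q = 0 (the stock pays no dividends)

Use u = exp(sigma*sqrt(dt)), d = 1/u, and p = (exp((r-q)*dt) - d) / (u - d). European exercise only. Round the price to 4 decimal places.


dt = T/N = 0.166667
u = exp(sigma*sqrt(dt)) = 1.045931; d = 1/u = 0.956086
p = (exp((r-q)*dt) - d) / (u - d) = 0.557624
Discount per step: exp(-r*dt) = 0.993852
Stock lattice S(k, i) with i counting down-moves:
  k=0: S(0,0) = 10.4300
  k=1: S(1,0) = 10.9091; S(1,1) = 9.9720
  k=2: S(2,0) = 11.4101; S(2,1) = 10.4300; S(2,2) = 9.5341
  k=3: S(3,0) = 11.9342; S(3,1) = 10.9091; S(3,2) = 9.9720; S(3,3) = 9.1154
Terminal payoffs V(N, i) = max(S_T - K, 0):
  V(3,0) = 2.854200; V(3,1) = 1.829059; V(3,2) = 0.891978; V(3,3) = 0.035391
Backward induction: V(k, i) = exp(-r*dt) * [p * V(k+1, i) + (1-p) * V(k+1, i+1)].
  V(2,0) = exp(-r*dt) * [p*2.854200 + (1-p)*1.829059] = 2.385943
  V(2,1) = exp(-r*dt) * [p*1.829059 + (1-p)*0.891978] = 1.405821
  V(2,2) = exp(-r*dt) * [p*0.891978 + (1-p)*0.035391] = 0.509891
  V(1,0) = exp(-r*dt) * [p*2.385943 + (1-p)*1.405821] = 1.940358
  V(1,1) = exp(-r*dt) * [p*1.405821 + (1-p)*0.509891] = 1.003277
  V(0,0) = exp(-r*dt) * [p*1.940358 + (1-p)*1.003277] = 1.516436

Answer: Price = V(0,0) = 1.5164


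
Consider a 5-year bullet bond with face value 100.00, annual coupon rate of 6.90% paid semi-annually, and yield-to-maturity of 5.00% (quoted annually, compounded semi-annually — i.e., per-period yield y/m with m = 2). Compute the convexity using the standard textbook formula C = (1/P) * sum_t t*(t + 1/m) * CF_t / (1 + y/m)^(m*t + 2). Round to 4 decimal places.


Answer: Convexity = 21.6359

Derivation:
Coupon per period c = face * coupon_rate / m = 3.450000
Periods per year m = 2; per-period yield y/m = 0.025000
Number of cashflows N = 10
Cashflows (t years, CF_t, discount factor 1/(1+y/m)^(m*t), PV):
  t = 0.5000: CF_t = 3.450000, DF = 0.975610, PV = 3.365854
  t = 1.0000: CF_t = 3.450000, DF = 0.951814, PV = 3.283760
  t = 1.5000: CF_t = 3.450000, DF = 0.928599, PV = 3.203668
  t = 2.0000: CF_t = 3.450000, DF = 0.905951, PV = 3.125530
  t = 2.5000: CF_t = 3.450000, DF = 0.883854, PV = 3.049297
  t = 3.0000: CF_t = 3.450000, DF = 0.862297, PV = 2.974924
  t = 3.5000: CF_t = 3.450000, DF = 0.841265, PV = 2.902365
  t = 4.0000: CF_t = 3.450000, DF = 0.820747, PV = 2.831576
  t = 4.5000: CF_t = 3.450000, DF = 0.800728, PV = 2.762513
  t = 5.0000: CF_t = 103.450000, DF = 0.781198, PV = 80.814975
Price P = sum_t PV_t = 108.314461
Convexity numerator sum_t t*(t + 1/m) * CF_t / (1+y/m)^(m*t + 2):
  t = 0.5000: term = 1.601834
  t = 1.0000: term = 4.688295
  t = 1.5000: term = 9.147892
  t = 2.0000: term = 14.874621
  t = 2.5000: term = 21.767738
  t = 3.0000: term = 29.731545
  t = 3.5000: term = 38.675180
  t = 4.0000: term = 48.512421
  t = 4.5000: term = 59.161489
  t = 5.0000: term = 2115.323548
Convexity = (1/P) * sum = 2343.484562 / 108.314461 = 21.635934


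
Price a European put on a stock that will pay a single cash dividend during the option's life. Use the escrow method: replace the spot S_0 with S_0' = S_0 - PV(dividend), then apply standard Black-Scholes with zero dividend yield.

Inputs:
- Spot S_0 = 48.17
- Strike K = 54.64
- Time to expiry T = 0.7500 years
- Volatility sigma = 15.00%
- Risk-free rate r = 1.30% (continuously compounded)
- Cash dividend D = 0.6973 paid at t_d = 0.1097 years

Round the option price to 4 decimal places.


Answer: Price = 7.1765

Derivation:
PV(D) = D * exp(-r * t_d) = 0.6973 * 0.99857492 = 0.69630629
S_0' = S_0 - PV(D) = 48.1700 - 0.69630629 = 47.47369371
d1 = (ln(S_0'/K) + (r + sigma^2/2)*T) / (sigma*sqrt(T)) = -0.94225854
d2 = d1 - sigma*sqrt(T) = -1.07216235
exp(-rT) = 0.99029738
N(-d1) = 0.82696985; N(-d2) = 0.85817644
P = K * exp(-rT) * N(-d2) - S_0' * N(-d1) = 54.6400 * 0.99029738 * 0.85817644 - 47.47369371 * 0.82696985 = 7.1765


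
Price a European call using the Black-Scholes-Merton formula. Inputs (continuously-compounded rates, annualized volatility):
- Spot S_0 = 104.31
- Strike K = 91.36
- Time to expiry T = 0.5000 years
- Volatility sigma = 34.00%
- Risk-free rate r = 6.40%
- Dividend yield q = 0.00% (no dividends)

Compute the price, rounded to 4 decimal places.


d1 = (ln(S/K) + (r - q + 0.5*sigma^2) * T) / (sigma * sqrt(T)) = 0.80468539
d2 = d1 - sigma * sqrt(T) = 0.56426908
exp(-rT) = 0.96850658; exp(-qT) = 1.00000000
C = S_0 * exp(-qT) * N(d1) - K * exp(-rT) * N(d2)
N(d1) = 0.78949937; N(d2) = 0.71371449
C = 104.3100 * 1.00000000 * 0.78949937 - 91.3600 * 0.96850658 * 0.71371449 = 19.2013

Answer: Price = 19.2013


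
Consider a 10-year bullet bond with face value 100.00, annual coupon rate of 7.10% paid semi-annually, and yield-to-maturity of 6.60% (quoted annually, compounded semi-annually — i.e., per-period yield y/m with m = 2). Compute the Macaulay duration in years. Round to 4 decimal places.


Answer: Macaulay duration = 7.3789 years

Derivation:
Coupon per period c = face * coupon_rate / m = 3.550000
Periods per year m = 2; per-period yield y/m = 0.033000
Number of cashflows N = 20
Cashflows (t years, CF_t, discount factor 1/(1+y/m)^(m*t), PV):
  t = 0.5000: CF_t = 3.550000, DF = 0.968054, PV = 3.436592
  t = 1.0000: CF_t = 3.550000, DF = 0.937129, PV = 3.326808
  t = 1.5000: CF_t = 3.550000, DF = 0.907192, PV = 3.220530
  t = 2.0000: CF_t = 3.550000, DF = 0.878211, PV = 3.117648
  t = 2.5000: CF_t = 3.550000, DF = 0.850156, PV = 3.018052
  t = 3.0000: CF_t = 3.550000, DF = 0.822997, PV = 2.921638
  t = 3.5000: CF_t = 3.550000, DF = 0.796705, PV = 2.828304
  t = 4.0000: CF_t = 3.550000, DF = 0.771254, PV = 2.737952
  t = 4.5000: CF_t = 3.550000, DF = 0.746616, PV = 2.650486
  t = 5.0000: CF_t = 3.550000, DF = 0.722764, PV = 2.565814
  t = 5.5000: CF_t = 3.550000, DF = 0.699675, PV = 2.483847
  t = 6.0000: CF_t = 3.550000, DF = 0.677323, PV = 2.404498
  t = 6.5000: CF_t = 3.550000, DF = 0.655686, PV = 2.327685
  t = 7.0000: CF_t = 3.550000, DF = 0.634739, PV = 2.253325
  t = 7.5000: CF_t = 3.550000, DF = 0.614462, PV = 2.181341
  t = 8.0000: CF_t = 3.550000, DF = 0.594833, PV = 2.111656
  t = 8.5000: CF_t = 3.550000, DF = 0.575830, PV = 2.044198
  t = 9.0000: CF_t = 3.550000, DF = 0.557435, PV = 1.978894
  t = 9.5000: CF_t = 3.550000, DF = 0.539627, PV = 1.915677
  t = 10.0000: CF_t = 103.550000, DF = 0.522388, PV = 54.093324
Price P = sum_t PV_t = 103.618269
Macaulay numerator sum_t t * PV_t:
  t * PV_t at t = 0.5000: 1.718296
  t * PV_t at t = 1.0000: 3.326808
  t * PV_t at t = 1.5000: 4.830795
  t * PV_t at t = 2.0000: 6.235296
  t * PV_t at t = 2.5000: 7.545130
  t * PV_t at t = 3.0000: 8.764914
  t * PV_t at t = 3.5000: 9.899064
  t * PV_t at t = 4.0000: 10.951807
  t * PV_t at t = 4.5000: 11.927185
  t * PV_t at t = 5.0000: 12.829069
  t * PV_t at t = 5.5000: 13.661158
  t * PV_t at t = 6.0000: 14.426990
  t * PV_t at t = 6.5000: 15.129951
  t * PV_t at t = 7.0000: 15.773276
  t * PV_t at t = 7.5000: 16.360056
  t * PV_t at t = 8.0000: 16.893249
  t * PV_t at t = 8.5000: 17.375680
  t * PV_t at t = 9.0000: 17.810047
  t * PV_t at t = 9.5000: 18.198930
  t * PV_t at t = 10.0000: 540.933244
Macaulay duration D = (sum_t t * PV_t) / P = 764.590948 / 103.618269 = 7.378920


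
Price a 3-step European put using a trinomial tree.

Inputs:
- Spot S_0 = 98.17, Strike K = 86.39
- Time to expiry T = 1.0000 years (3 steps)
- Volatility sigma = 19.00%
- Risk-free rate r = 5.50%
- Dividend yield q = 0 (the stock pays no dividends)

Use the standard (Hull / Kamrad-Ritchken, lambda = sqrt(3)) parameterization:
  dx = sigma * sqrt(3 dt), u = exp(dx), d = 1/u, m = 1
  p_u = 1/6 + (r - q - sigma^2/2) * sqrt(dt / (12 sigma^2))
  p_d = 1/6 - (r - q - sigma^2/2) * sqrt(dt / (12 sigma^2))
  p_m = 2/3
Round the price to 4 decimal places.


Answer: Price = V(0,0) = 1.6630

Derivation:
dt = T/N = 0.333333; dx = sigma*sqrt(3*dt) = 0.190000
u = exp(dx) = 1.209250; d = 1/u = 0.826959
p_u = 0.199079, p_m = 0.666667, p_d = 0.134254
Discount per step: exp(-r*dt) = 0.981834
Stock lattice S(k, j) with j the centered position index:
  k=0: S(0,+0) = 98.1700
  k=1: S(1,-1) = 81.1826; S(1,+0) = 98.1700; S(1,+1) = 118.7120
  k=2: S(2,-2) = 67.1347; S(2,-1) = 81.1826; S(2,+0) = 98.1700; S(2,+1) = 118.7120; S(2,+2) = 143.5525
  k=3: S(3,-3) = 55.5176; S(3,-2) = 67.1347; S(3,-1) = 81.1826; S(3,+0) = 98.1700; S(3,+1) = 118.7120; S(3,+2) = 143.5525; S(3,+3) = 173.5908
Terminal payoffs V(N, j) = max(K - S_T, 0):
  V(3,-3) = 30.872368; V(3,-2) = 19.255325; V(3,-1) = 5.207422; V(3,+0) = 0.000000; V(3,+1) = 0.000000; V(3,+2) = 0.000000; V(3,+3) = 0.000000
Backward induction: V(k, j) = exp(-r*dt) * [p_u * V(k+1, j+1) + p_m * V(k+1, j) + p_d * V(k+1, j-1)]
  V(2,-2) = exp(-r*dt) * [p_u*5.207422 + p_m*19.255325 + p_d*30.872368] = 17.690996
  V(2,-1) = exp(-r*dt) * [p_u*0.000000 + p_m*5.207422 + p_d*19.255325] = 5.946698
  V(2,+0) = exp(-r*dt) * [p_u*0.000000 + p_m*0.000000 + p_d*5.207422] = 0.686419
  V(2,+1) = exp(-r*dt) * [p_u*0.000000 + p_m*0.000000 + p_d*0.000000] = 0.000000
  V(2,+2) = exp(-r*dt) * [p_u*0.000000 + p_m*0.000000 + p_d*0.000000] = 0.000000
  V(1,-1) = exp(-r*dt) * [p_u*0.686419 + p_m*5.946698 + p_d*17.690996] = 6.358562
  V(1,+0) = exp(-r*dt) * [p_u*0.000000 + p_m*0.686419 + p_d*5.946698] = 1.233166
  V(1,+1) = exp(-r*dt) * [p_u*0.000000 + p_m*0.000000 + p_d*0.686419] = 0.090481
  V(0,+0) = exp(-r*dt) * [p_u*0.090481 + p_m*1.233166 + p_d*6.358562] = 1.663019


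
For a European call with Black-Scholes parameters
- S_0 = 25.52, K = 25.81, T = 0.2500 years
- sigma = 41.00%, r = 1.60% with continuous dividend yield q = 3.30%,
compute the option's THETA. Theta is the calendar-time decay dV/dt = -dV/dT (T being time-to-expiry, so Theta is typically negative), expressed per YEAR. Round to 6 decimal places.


Answer: Theta = -3.888493

Derivation:
d1 = 0.0266485110; d2 = -0.1783514890
phi(d1) = 0.3988006525; exp(-qT) = 0.9917839379; exp(-rT) = 0.9960079893
Theta = -S*exp(-qT)*phi(d1)*sigma/(2*sqrt(T)) - r*K*exp(-rT)*N(d2) + q*S*exp(-qT)*N(d1)
N(d1) = 0.5106299596; N(d2) = 0.4292234723; sqrt(T) = 0.5000000000
Term 1 = -25.5200 * 0.9917839379 * 0.3988006525 * 0.4100 / (2 * 0.5000000000) = -4.1384475703
Term 2 = -0.0160 * 25.8100 * 0.9960079893 * 0.4292234723 = -0.1765445327
Term 3 = 0.0330 * 25.5200 * 0.9917839379 * 0.5106299596 = 0.4264989561
Theta = -4.1384475703 + (-0.1765445327) + (0.4264989561) = -3.888493


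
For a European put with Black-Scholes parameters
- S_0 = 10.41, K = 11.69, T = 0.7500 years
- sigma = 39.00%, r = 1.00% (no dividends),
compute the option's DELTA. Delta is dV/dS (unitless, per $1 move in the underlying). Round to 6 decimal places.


d1 = -0.1522706349; d2 = -0.4900205424
phi(d1) = 0.3943439794; exp(-qT) = 1.0000000000; exp(-rT) = 0.9925280548
N(-d1) = 0.5605132576
Delta = -exp(-qT) * N(-d1) = -1.0000000000 * 0.5605132576 = -0.560513

Answer: Delta = -0.560513


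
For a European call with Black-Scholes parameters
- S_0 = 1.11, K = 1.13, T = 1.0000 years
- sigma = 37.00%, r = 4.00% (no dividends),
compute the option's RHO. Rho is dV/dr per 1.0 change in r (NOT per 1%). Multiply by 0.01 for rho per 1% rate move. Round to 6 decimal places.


d1 = 0.2448442773; d2 = -0.1251557227
phi(d1) = 0.3871616808; exp(-qT) = 1.0000000000; exp(-rT) = 0.9607894392
N(d2) = 0.4502001349
Rho = K*T*exp(-rT)*N(d2) = 1.1300 * 1.0000 * 0.9607894392 * 0.4502001349 = 0.488779

Answer: Rho = 0.488779


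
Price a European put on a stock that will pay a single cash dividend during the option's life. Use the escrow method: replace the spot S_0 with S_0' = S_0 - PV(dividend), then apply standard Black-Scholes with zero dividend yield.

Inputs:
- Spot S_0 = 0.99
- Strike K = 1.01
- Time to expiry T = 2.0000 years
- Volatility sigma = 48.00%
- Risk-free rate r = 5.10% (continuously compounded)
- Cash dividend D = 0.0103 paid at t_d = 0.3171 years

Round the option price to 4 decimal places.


Answer: Price = 0.2188

Derivation:
PV(D) = D * exp(-r * t_d) = 0.0103 * 0.98395797 = 0.01013477
S_0' = S_0 - PV(D) = 0.9900 - 0.01013477 = 0.97986523
d1 = (ln(S_0'/K) + (r + sigma^2/2)*T) / (sigma*sqrt(T)) = 0.44504923
d2 = d1 - sigma*sqrt(T) = -0.23377328
exp(-rT) = 0.90302955
N(-d1) = 0.32814209; N(-d2) = 0.59241950
P = K * exp(-rT) * N(-d2) - S_0' * N(-d1) = 1.0100 * 0.90302955 * 0.59241950 - 0.97986523 * 0.32814209 = 0.2188


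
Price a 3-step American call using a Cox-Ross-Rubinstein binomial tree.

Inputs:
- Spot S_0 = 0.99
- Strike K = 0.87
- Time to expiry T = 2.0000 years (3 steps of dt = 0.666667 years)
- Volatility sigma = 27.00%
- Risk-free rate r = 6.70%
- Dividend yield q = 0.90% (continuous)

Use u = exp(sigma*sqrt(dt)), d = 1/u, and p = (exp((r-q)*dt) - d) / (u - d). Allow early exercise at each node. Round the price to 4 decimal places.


dt = T/N = 0.666667
u = exp(sigma*sqrt(dt)) = 1.246643; d = 1/u = 0.802154
p = (exp((r-q)*dt) - d) / (u - d) = 0.533804
Discount per step: exp(-r*dt) = 0.956316
Stock lattice S(k, i) with i counting down-moves:
  k=0: S(0,0) = 0.9900
  k=1: S(1,0) = 1.2342; S(1,1) = 0.7941
  k=2: S(2,0) = 1.5386; S(2,1) = 0.9900; S(2,2) = 0.6370
  k=3: S(3,0) = 1.9181; S(3,1) = 1.2342; S(3,2) = 0.7941; S(3,3) = 0.5110
Terminal payoffs V(N, i) = max(S_T - K, 0):
  V(3,0) = 1.048055; V(3,1) = 0.364176; V(3,2) = 0.000000; V(3,3) = 0.000000
Backward induction: V(k, i) = exp(-r*dt) * [p * V(k+1, i) + (1-p) * V(k+1, i+1)]; then take max(V_cont, immediate exercise) for American.
  V(2,0) = exp(-r*dt) * [p*1.048055 + (1-p)*0.364176] = 0.697378; exercise = 0.668577; V(2,0) = max -> 0.697378
  V(2,1) = exp(-r*dt) * [p*0.364176 + (1-p)*0.000000] = 0.185907; exercise = 0.120000; V(2,1) = max -> 0.185907
  V(2,2) = exp(-r*dt) * [p*0.000000 + (1-p)*0.000000] = 0.000000; exercise = 0.000000; V(2,2) = max -> 0.000000
  V(1,0) = exp(-r*dt) * [p*0.697378 + (1-p)*0.185907] = 0.438884; exercise = 0.364176; V(1,0) = max -> 0.438884
  V(1,1) = exp(-r*dt) * [p*0.185907 + (1-p)*0.000000] = 0.094903; exercise = 0.000000; V(1,1) = max -> 0.094903
  V(0,0) = exp(-r*dt) * [p*0.438884 + (1-p)*0.094903] = 0.266354; exercise = 0.120000; V(0,0) = max -> 0.266354

Answer: Price = V(0,0) = 0.2664


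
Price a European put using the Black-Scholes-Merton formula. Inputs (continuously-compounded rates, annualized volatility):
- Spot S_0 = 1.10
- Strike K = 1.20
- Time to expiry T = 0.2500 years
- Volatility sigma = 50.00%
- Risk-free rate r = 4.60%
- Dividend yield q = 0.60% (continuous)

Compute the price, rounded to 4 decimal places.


d1 = (ln(S/K) + (r - q + 0.5*sigma^2) * T) / (sigma * sqrt(T)) = -0.18304551
d2 = d1 - sigma * sqrt(T) = -0.43304551
exp(-rT) = 0.98856587; exp(-qT) = 0.99850112
P = K * exp(-rT) * N(-d2) - S_0 * exp(-qT) * N(-d1)
N(-d1) = 0.57261884; N(-d2) = 0.66750915
P = 1.2000 * 0.98856587 * 0.66750915 - 1.1000 * 0.99850112 * 0.57261884 = 0.1629

Answer: Price = 0.1629


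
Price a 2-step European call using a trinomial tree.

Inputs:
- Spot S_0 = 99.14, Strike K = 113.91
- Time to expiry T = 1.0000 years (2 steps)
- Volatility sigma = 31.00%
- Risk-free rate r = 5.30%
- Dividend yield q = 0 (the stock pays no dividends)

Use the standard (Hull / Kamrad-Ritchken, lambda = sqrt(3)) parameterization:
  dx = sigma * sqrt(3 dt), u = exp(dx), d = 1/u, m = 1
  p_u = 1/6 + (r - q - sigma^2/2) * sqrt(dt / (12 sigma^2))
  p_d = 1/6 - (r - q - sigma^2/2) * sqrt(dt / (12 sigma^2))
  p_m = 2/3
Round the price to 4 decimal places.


Answer: Price = V(0,0) = 9.3459

Derivation:
dt = T/N = 0.500000; dx = sigma*sqrt(3*dt) = 0.379671
u = exp(dx) = 1.461803; d = 1/u = 0.684086
p_u = 0.169926, p_m = 0.666667, p_d = 0.163407
Discount per step: exp(-r*dt) = 0.973848
Stock lattice S(k, j) with j the centered position index:
  k=0: S(0,+0) = 99.1400
  k=1: S(1,-1) = 67.8203; S(1,+0) = 99.1400; S(1,+1) = 144.9232
  k=2: S(2,-2) = 46.3950; S(2,-1) = 67.8203; S(2,+0) = 99.1400; S(2,+1) = 144.9232; S(2,+2) = 211.8492
Terminal payoffs V(N, j) = max(S_T - K, 0):
  V(2,-2) = 0.000000; V(2,-1) = 0.000000; V(2,+0) = 0.000000; V(2,+1) = 31.013194; V(2,+2) = 97.939224
Backward induction: V(k, j) = exp(-r*dt) * [p_u * V(k+1, j+1) + p_m * V(k+1, j) + p_d * V(k+1, j-1)]
  V(1,-1) = exp(-r*dt) * [p_u*0.000000 + p_m*0.000000 + p_d*0.000000] = 0.000000
  V(1,+0) = exp(-r*dt) * [p_u*31.013194 + p_m*0.000000 + p_d*0.000000] = 5.132131
  V(1,+1) = exp(-r*dt) * [p_u*97.939224 + p_m*31.013194 + p_d*0.000000] = 36.341954
  V(0,+0) = exp(-r*dt) * [p_u*36.341954 + p_m*5.132131 + p_d*0.000000] = 9.345889


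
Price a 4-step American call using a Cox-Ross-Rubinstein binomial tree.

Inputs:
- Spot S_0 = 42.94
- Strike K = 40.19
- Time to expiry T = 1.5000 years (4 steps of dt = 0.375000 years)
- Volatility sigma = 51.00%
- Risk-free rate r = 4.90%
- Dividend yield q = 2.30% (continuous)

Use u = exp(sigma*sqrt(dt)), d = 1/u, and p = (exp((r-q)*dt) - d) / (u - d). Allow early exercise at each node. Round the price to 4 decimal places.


Answer: Price = V(0,0) = 11.7121

Derivation:
dt = T/N = 0.375000
u = exp(sigma*sqrt(dt)) = 1.366578; d = 1/u = 0.731755
p = (exp((r-q)*dt) - d) / (u - d) = 0.437985
Discount per step: exp(-r*dt) = 0.981793
Stock lattice S(k, i) with i counting down-moves:
  k=0: S(0,0) = 42.9400
  k=1: S(1,0) = 58.6809; S(1,1) = 31.4215
  k=2: S(2,0) = 80.1920; S(2,1) = 42.9400; S(2,2) = 22.9929
  k=3: S(3,0) = 109.5886; S(3,1) = 58.6809; S(3,2) = 31.4215; S(3,3) = 16.8251
  k=4: S(4,0) = 149.7614; S(4,1) = 80.1920; S(4,2) = 42.9400; S(4,3) = 22.9929; S(4,4) = 12.3119
Terminal payoffs V(N, i) = max(S_T - K, 0):
  V(4,0) = 109.571430; V(4,1) = 40.001993; V(4,2) = 2.750000; V(4,3) = 0.000000; V(4,4) = 0.000000
Backward induction: V(k, i) = exp(-r*dt) * [p * V(k+1, i) + (1-p) * V(k+1, i+1)]; then take max(V_cont, immediate exercise) for American.
  V(3,0) = exp(-r*dt) * [p*109.571430 + (1-p)*40.001993] = 69.189239; exercise = 69.398629; V(3,0) = max -> 69.398629
  V(3,1) = exp(-r*dt) * [p*40.001993 + (1-p)*2.750000] = 18.718669; exercise = 18.490867; V(3,1) = max -> 18.718669
  V(3,2) = exp(-r*dt) * [p*2.750000 + (1-p)*0.000000] = 1.182528; exercise = 0.000000; V(3,2) = max -> 1.182528
  V(3,3) = exp(-r*dt) * [p*0.000000 + (1-p)*0.000000] = 0.000000; exercise = 0.000000; V(3,3) = max -> 0.000000
  V(2,0) = exp(-r*dt) * [p*69.398629 + (1-p)*18.718669] = 40.170756; exercise = 40.001993; V(2,0) = max -> 40.170756
  V(2,1) = exp(-r*dt) * [p*18.718669 + (1-p)*1.182528] = 8.701718; exercise = 2.750000; V(2,1) = max -> 8.701718
  V(2,2) = exp(-r*dt) * [p*1.182528 + (1-p)*0.000000] = 0.508499; exercise = 0.000000; V(2,2) = max -> 0.508499
  V(1,0) = exp(-r*dt) * [p*40.170756 + (1-p)*8.701718] = 22.075293; exercise = 18.490867; V(1,0) = max -> 22.075293
  V(1,1) = exp(-r*dt) * [p*8.701718 + (1-p)*0.508499] = 4.022409; exercise = 0.000000; V(1,1) = max -> 4.022409
  V(0,0) = exp(-r*dt) * [p*22.075293 + (1-p)*4.022409] = 11.712097; exercise = 2.750000; V(0,0) = max -> 11.712097


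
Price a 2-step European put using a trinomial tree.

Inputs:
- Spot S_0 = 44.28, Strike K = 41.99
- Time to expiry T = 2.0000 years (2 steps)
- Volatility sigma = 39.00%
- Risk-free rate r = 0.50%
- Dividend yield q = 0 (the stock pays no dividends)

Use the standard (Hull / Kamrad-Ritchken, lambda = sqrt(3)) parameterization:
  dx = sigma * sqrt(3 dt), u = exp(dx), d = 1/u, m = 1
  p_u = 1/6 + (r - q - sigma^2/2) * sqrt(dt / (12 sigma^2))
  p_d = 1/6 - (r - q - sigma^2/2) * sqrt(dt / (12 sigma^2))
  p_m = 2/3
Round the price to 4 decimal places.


Answer: Price = V(0,0) = 7.0839

Derivation:
dt = T/N = 1.000000; dx = sigma*sqrt(3*dt) = 0.675500
u = exp(dx) = 1.965015; d = 1/u = 0.508902
p_u = 0.114076, p_m = 0.666667, p_d = 0.219257
Discount per step: exp(-r*dt) = 0.995012
Stock lattice S(k, j) with j the centered position index:
  k=0: S(0,+0) = 44.2800
  k=1: S(1,-1) = 22.5342; S(1,+0) = 44.2800; S(1,+1) = 87.0109
  k=2: S(2,-2) = 11.4677; S(2,-1) = 22.5342; S(2,+0) = 44.2800; S(2,+1) = 87.0109; S(2,+2) = 170.9776
Terminal payoffs V(N, j) = max(K - S_T, 0):
  V(2,-2) = 30.522310; V(2,-1) = 19.455819; V(2,+0) = 0.000000; V(2,+1) = 0.000000; V(2,+2) = 0.000000
Backward induction: V(k, j) = exp(-r*dt) * [p_u * V(k+1, j+1) + p_m * V(k+1, j) + p_d * V(k+1, j-1)]
  V(1,-1) = exp(-r*dt) * [p_u*0.000000 + p_m*19.455819 + p_d*30.522310] = 19.564719
  V(1,+0) = exp(-r*dt) * [p_u*0.000000 + p_m*0.000000 + p_d*19.455819] = 4.244556
  V(1,+1) = exp(-r*dt) * [p_u*0.000000 + p_m*0.000000 + p_d*0.000000] = 0.000000
  V(0,+0) = exp(-r*dt) * [p_u*0.000000 + p_m*4.244556 + p_d*19.564719] = 7.083904


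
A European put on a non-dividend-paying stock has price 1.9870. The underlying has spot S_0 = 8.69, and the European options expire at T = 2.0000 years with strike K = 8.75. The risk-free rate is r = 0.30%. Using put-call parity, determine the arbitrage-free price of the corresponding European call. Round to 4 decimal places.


Put-call parity: C - P = S_0 * exp(-qT) - K * exp(-rT).
S_0 * exp(-qT) = 8.6900 * 1.00000000 = 8.69000000
K * exp(-rT) = 8.7500 * 0.99401796 = 8.69765719
C = P + S*exp(-qT) - K*exp(-rT)
C = 1.9870 + 8.69000000 - 8.69765719 = 1.9793

Answer: Call price = 1.9793


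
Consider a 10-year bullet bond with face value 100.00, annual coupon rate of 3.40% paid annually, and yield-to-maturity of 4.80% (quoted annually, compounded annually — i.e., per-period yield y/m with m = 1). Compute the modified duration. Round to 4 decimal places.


Answer: Modified duration = 8.1547

Derivation:
Coupon per period c = face * coupon_rate / m = 3.400000
Periods per year m = 1; per-period yield y/m = 0.048000
Number of cashflows N = 10
Cashflows (t years, CF_t, discount factor 1/(1+y/m)^(m*t), PV):
  t = 1.0000: CF_t = 3.400000, DF = 0.954198, PV = 3.244275
  t = 2.0000: CF_t = 3.400000, DF = 0.910495, PV = 3.095682
  t = 3.0000: CF_t = 3.400000, DF = 0.868793, PV = 2.953895
  t = 4.0000: CF_t = 3.400000, DF = 0.829001, PV = 2.818602
  t = 5.0000: CF_t = 3.400000, DF = 0.791031, PV = 2.689506
  t = 6.0000: CF_t = 3.400000, DF = 0.754801, PV = 2.566322
  t = 7.0000: CF_t = 3.400000, DF = 0.720230, PV = 2.448781
  t = 8.0000: CF_t = 3.400000, DF = 0.687242, PV = 2.336623
  t = 9.0000: CF_t = 3.400000, DF = 0.655765, PV = 2.229602
  t = 10.0000: CF_t = 103.400000, DF = 0.625730, PV = 64.700511
Price P = sum_t PV_t = 89.083800
First compute Macaulay numerator sum_t t * PV_t:
  t * PV_t at t = 1.0000: 3.244275
  t * PV_t at t = 2.0000: 6.191364
  t * PV_t at t = 3.0000: 8.861685
  t * PV_t at t = 4.0000: 11.274409
  t * PV_t at t = 5.0000: 13.447530
  t * PV_t at t = 6.0000: 15.397935
  t * PV_t at t = 7.0000: 17.141467
  t * PV_t at t = 8.0000: 18.692984
  t * PV_t at t = 9.0000: 20.066419
  t * PV_t at t = 10.0000: 647.005112
Macaulay duration D = 761.323180 / 89.083800 = 8.546146
Modified duration = D / (1 + y/m) = 8.546146 / (1 + 0.048000) = 8.154720


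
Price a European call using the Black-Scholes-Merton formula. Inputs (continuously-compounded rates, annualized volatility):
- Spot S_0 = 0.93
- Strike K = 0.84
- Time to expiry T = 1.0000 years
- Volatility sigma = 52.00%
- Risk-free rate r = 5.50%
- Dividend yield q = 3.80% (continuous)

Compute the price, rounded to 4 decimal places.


d1 = (ln(S/K) + (r - q + 0.5*sigma^2) * T) / (sigma * sqrt(T)) = 0.48842826
d2 = d1 - sigma * sqrt(T) = -0.03157174
exp(-rT) = 0.94648515; exp(-qT) = 0.96271294
C = S_0 * exp(-qT) * N(d1) - K * exp(-rT) * N(d2)
N(d1) = 0.68737673; N(d2) = 0.48740679
C = 0.9300 * 0.96271294 * 0.68737673 - 0.8400 * 0.94648515 * 0.48740679 = 0.2279

Answer: Price = 0.2279


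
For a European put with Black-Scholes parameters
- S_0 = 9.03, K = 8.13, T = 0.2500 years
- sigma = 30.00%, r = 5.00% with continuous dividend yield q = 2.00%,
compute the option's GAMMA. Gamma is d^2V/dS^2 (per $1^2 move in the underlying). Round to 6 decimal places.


Answer: Gamma = 0.208538

Derivation:
d1 = 0.8249429591; d2 = 0.6749429591
phi(d1) = 0.2838799118; exp(-qT) = 0.9950124792; exp(-rT) = 0.9875778005
Gamma = exp(-qT) * phi(d1) / (S * sigma * sqrt(T)) = 0.9950124792 * 0.2838799118 / (9.0300 * 0.3000 * 0.5000000000) = 0.208538


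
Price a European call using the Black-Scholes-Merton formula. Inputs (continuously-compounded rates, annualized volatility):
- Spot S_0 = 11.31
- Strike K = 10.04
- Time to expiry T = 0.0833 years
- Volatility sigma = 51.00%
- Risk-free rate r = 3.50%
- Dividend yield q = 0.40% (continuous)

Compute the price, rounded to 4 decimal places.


Answer: Price = 1.4747

Derivation:
d1 = (ln(S/K) + (r - q + 0.5*sigma^2) * T) / (sigma * sqrt(T)) = 0.90034143
d2 = d1 - sigma * sqrt(T) = 0.75314656
exp(-rT) = 0.99708875; exp(-qT) = 0.99966686
C = S_0 * exp(-qT) * N(d1) - K * exp(-rT) * N(d2)
N(d1) = 0.81603071; N(d2) = 0.77431908
C = 11.3100 * 0.99966686 * 0.81603071 - 10.0400 * 0.99708875 * 0.77431908 = 1.4747


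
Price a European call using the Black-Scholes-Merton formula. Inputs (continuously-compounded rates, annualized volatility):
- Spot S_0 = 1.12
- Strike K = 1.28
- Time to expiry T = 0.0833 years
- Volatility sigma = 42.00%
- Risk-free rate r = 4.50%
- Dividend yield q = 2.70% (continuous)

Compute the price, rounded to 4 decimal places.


Answer: Price = 0.0101

Derivation:
d1 = (ln(S/K) + (r - q + 0.5*sigma^2) * T) / (sigma * sqrt(T)) = -1.02858973
d2 = d1 - sigma * sqrt(T) = -1.14980904
exp(-rT) = 0.99625852; exp(-qT) = 0.99775343
C = S_0 * exp(-qT) * N(d1) - K * exp(-rT) * N(d2)
N(d1) = 0.15183625; N(d2) = 0.12511127
C = 1.1200 * 0.99775343 * 0.15183625 - 1.2800 * 0.99625852 * 0.12511127 = 0.0101


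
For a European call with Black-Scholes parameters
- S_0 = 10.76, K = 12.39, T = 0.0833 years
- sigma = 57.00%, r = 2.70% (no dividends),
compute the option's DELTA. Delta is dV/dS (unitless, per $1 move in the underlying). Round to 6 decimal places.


d1 = -0.7614825730; d2 = -0.9259944874
phi(d1) = 0.2985355112; exp(-qT) = 1.0000000000; exp(-rT) = 0.9977534273
N(d1) = 0.2231844420
Delta = exp(-qT) * N(d1) = 1.0000000000 * 0.2231844420 = 0.223184

Answer: Delta = 0.223184


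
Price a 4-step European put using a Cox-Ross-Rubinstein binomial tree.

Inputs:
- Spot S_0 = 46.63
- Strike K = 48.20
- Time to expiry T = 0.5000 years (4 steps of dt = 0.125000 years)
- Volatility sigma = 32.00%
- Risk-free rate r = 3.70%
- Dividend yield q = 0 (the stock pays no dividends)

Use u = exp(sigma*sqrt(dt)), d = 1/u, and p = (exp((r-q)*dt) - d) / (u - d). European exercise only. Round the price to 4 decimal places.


Answer: Price = V(0,0) = 4.5753

Derivation:
dt = T/N = 0.125000
u = exp(sigma*sqrt(dt)) = 1.119785; d = 1/u = 0.893028
p = (exp((r-q)*dt) - d) / (u - d) = 0.492189
Discount per step: exp(-r*dt) = 0.995386
Stock lattice S(k, i) with i counting down-moves:
  k=0: S(0,0) = 46.6300
  k=1: S(1,0) = 52.2156; S(1,1) = 41.6419
  k=2: S(2,0) = 58.4703; S(2,1) = 46.6300; S(2,2) = 37.1874
  k=3: S(3,0) = 65.4741; S(3,1) = 52.2156; S(3,2) = 41.6419; S(3,3) = 33.2094
  k=4: S(4,0) = 73.3170; S(4,1) = 58.4703; S(4,2) = 46.6300; S(4,3) = 37.1874; S(4,4) = 29.6569
Terminal payoffs V(N, i) = max(K - S_T, 0):
  V(4,0) = 0.000000; V(4,1) = 0.000000; V(4,2) = 1.570000; V(4,3) = 11.012602; V(4,4) = 18.543072
Backward induction: V(k, i) = exp(-r*dt) * [p * V(k+1, i) + (1-p) * V(k+1, i+1)].
  V(3,0) = exp(-r*dt) * [p*0.000000 + (1-p)*0.000000] = 0.000000
  V(3,1) = exp(-r*dt) * [p*0.000000 + (1-p)*1.570000] = 0.793584
  V(3,2) = exp(-r*dt) * [p*1.570000 + (1-p)*11.012602] = 6.335683
  V(3,3) = exp(-r*dt) * [p*11.012602 + (1-p)*18.543072] = 14.768193
  V(2,0) = exp(-r*dt) * [p*0.000000 + (1-p)*0.793584] = 0.401131
  V(2,1) = exp(-r*dt) * [p*0.793584 + (1-p)*6.335683] = 3.591273
  V(2,2) = exp(-r*dt) * [p*6.335683 + (1-p)*14.768193] = 10.568808
  V(1,0) = exp(-r*dt) * [p*0.401131 + (1-p)*3.591273] = 2.011793
  V(1,1) = exp(-r*dt) * [p*3.591273 + (1-p)*10.568808] = 7.101618
  V(0,0) = exp(-r*dt) * [p*2.011793 + (1-p)*7.101618] = 4.575251


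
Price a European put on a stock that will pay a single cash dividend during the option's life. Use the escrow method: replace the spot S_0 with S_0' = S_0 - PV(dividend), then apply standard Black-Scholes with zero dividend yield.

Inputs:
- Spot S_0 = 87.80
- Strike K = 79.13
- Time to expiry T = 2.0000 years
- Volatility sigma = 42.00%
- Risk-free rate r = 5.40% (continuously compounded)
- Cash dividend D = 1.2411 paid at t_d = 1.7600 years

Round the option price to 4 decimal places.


PV(D) = D * exp(-r * t_d) = 1.2411 * 0.90933656 = 1.12857760
S_0' = S_0 - PV(D) = 87.8000 - 1.12857760 = 86.67142240
d1 = (ln(S_0'/K) + (r + sigma^2/2)*T) / (sigma*sqrt(T)) = 0.63207289
d2 = d1 - sigma*sqrt(T) = 0.03810320
exp(-rT) = 0.89762760
N(-d1) = 0.26366962; N(-d2) = 0.48480270
P = K * exp(-rT) * N(-d2) - S_0' * N(-d1) = 79.1300 * 0.89762760 * 0.48480270 - 86.67142240 * 0.26366962 = 11.5826

Answer: Price = 11.5826


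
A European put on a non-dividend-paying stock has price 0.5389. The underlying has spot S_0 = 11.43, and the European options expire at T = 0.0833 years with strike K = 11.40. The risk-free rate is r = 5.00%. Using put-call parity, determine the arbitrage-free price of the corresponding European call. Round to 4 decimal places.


Put-call parity: C - P = S_0 * exp(-qT) - K * exp(-rT).
S_0 * exp(-qT) = 11.4300 * 1.00000000 = 11.43000000
K * exp(-rT) = 11.4000 * 0.99584366 = 11.35261774
C = P + S*exp(-qT) - K*exp(-rT)
C = 0.5389 + 11.43000000 - 11.35261774 = 0.6163

Answer: Call price = 0.6163


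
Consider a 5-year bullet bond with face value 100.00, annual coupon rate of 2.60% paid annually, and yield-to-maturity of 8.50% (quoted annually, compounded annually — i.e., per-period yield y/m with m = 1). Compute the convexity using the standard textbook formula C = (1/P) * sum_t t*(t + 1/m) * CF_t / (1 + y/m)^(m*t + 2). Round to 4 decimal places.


Answer: Convexity = 23.5412

Derivation:
Coupon per period c = face * coupon_rate / m = 2.600000
Periods per year m = 1; per-period yield y/m = 0.085000
Number of cashflows N = 5
Cashflows (t years, CF_t, discount factor 1/(1+y/m)^(m*t), PV):
  t = 1.0000: CF_t = 2.600000, DF = 0.921659, PV = 2.396313
  t = 2.0000: CF_t = 2.600000, DF = 0.849455, PV = 2.208584
  t = 3.0000: CF_t = 2.600000, DF = 0.782908, PV = 2.035561
  t = 4.0000: CF_t = 2.600000, DF = 0.721574, PV = 1.876093
  t = 5.0000: CF_t = 102.600000, DF = 0.665045, PV = 68.233660
Price P = sum_t PV_t = 76.750212
Convexity numerator sum_t t*(t + 1/m) * CF_t / (1+y/m)^(m*t + 2):
  t = 1.0000: term = 4.071122
  t = 2.0000: term = 11.256559
  t = 3.0000: term = 20.749417
  t = 4.0000: term = 31.873145
  t = 5.0000: term = 1738.843308
Convexity = (1/P) * sum = 1806.793551 / 76.750212 = 23.541219


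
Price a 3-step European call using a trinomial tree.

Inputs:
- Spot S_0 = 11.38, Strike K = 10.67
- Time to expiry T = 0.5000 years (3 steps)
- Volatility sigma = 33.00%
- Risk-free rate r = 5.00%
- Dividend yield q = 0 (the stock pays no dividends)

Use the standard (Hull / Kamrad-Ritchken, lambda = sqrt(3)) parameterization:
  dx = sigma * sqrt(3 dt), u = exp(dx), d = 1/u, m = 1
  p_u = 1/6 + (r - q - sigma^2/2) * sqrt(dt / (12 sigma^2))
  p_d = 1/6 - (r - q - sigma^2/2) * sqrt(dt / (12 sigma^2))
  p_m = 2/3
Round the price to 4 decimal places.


dt = T/N = 0.166667; dx = sigma*sqrt(3*dt) = 0.233345
u = exp(dx) = 1.262817; d = 1/u = 0.791880
p_u = 0.165077, p_m = 0.666667, p_d = 0.168256
Discount per step: exp(-r*dt) = 0.991701
Stock lattice S(k, j) with j the centered position index:
  k=0: S(0,+0) = 11.3800
  k=1: S(1,-1) = 9.0116; S(1,+0) = 11.3800; S(1,+1) = 14.3709
  k=2: S(2,-2) = 7.1361; S(2,-1) = 9.0116; S(2,+0) = 11.3800; S(2,+1) = 14.3709; S(2,+2) = 18.1478
  k=3: S(3,-3) = 5.6509; S(3,-2) = 7.1361; S(3,-1) = 9.0116; S(3,+0) = 11.3800; S(3,+1) = 14.3709; S(3,+2) = 18.1478; S(3,+3) = 22.9173
Terminal payoffs V(N, j) = max(S_T - K, 0):
  V(3,-3) = 0.000000; V(3,-2) = 0.000000; V(3,-1) = 0.000000; V(3,+0) = 0.710000; V(3,+1) = 3.700862; V(3,+2) = 7.477774; V(3,+3) = 12.247324
Backward induction: V(k, j) = exp(-r*dt) * [p_u * V(k+1, j+1) + p_m * V(k+1, j) + p_d * V(k+1, j-1)]
  V(2,-2) = exp(-r*dt) * [p_u*0.000000 + p_m*0.000000 + p_d*0.000000] = 0.000000
  V(2,-1) = exp(-r*dt) * [p_u*0.710000 + p_m*0.000000 + p_d*0.000000] = 0.116232
  V(2,+0) = exp(-r*dt) * [p_u*3.700862 + p_m*0.710000 + p_d*0.000000] = 1.075264
  V(2,+1) = exp(-r*dt) * [p_u*7.477774 + p_m*3.700862 + p_d*0.710000] = 3.789404
  V(2,+2) = exp(-r*dt) * [p_u*12.247324 + p_m*7.477774 + p_d*3.700862] = 7.566315
  V(1,-1) = exp(-r*dt) * [p_u*1.075264 + p_m*0.116232 + p_d*0.000000] = 0.252874
  V(1,+0) = exp(-r*dt) * [p_u*3.789404 + p_m*1.075264 + p_d*0.116232] = 1.350642
  V(1,+1) = exp(-r*dt) * [p_u*7.566315 + p_m*3.789404 + p_d*1.075264] = 3.923386
  V(0,+0) = exp(-r*dt) * [p_u*3.923386 + p_m*1.350642 + p_d*0.252874] = 1.577438

Answer: Price = V(0,0) = 1.5774


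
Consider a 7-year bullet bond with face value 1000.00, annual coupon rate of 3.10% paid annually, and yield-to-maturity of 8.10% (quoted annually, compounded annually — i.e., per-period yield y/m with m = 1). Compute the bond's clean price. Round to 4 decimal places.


Coupon per period c = face * coupon_rate / m = 31.000000
Periods per year m = 1; per-period yield y/m = 0.081000
Number of cashflows N = 7
Cashflows (t years, CF_t, discount factor 1/(1+y/m)^(m*t), PV):
  t = 1.0000: CF_t = 31.000000, DF = 0.925069, PV = 28.677151
  t = 2.0000: CF_t = 31.000000, DF = 0.855753, PV = 26.528354
  t = 3.0000: CF_t = 31.000000, DF = 0.791631, PV = 24.540568
  t = 4.0000: CF_t = 31.000000, DF = 0.732314, PV = 22.701728
  t = 5.0000: CF_t = 31.000000, DF = 0.677441, PV = 21.000674
  t = 6.0000: CF_t = 31.000000, DF = 0.626680, PV = 19.427080
  t = 7.0000: CF_t = 1031.000000, DF = 0.579722, PV = 597.693878
Price P = sum_t PV_t = 740.569433

Answer: Price = 740.5694


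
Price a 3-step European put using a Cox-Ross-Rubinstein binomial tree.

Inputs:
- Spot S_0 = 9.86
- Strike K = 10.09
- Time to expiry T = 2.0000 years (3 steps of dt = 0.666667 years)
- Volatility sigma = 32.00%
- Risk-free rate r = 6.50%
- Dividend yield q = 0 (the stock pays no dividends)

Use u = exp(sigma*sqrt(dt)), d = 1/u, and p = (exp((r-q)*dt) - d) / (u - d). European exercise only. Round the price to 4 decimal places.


dt = T/N = 0.666667
u = exp(sigma*sqrt(dt)) = 1.298590; d = 1/u = 0.770066
p = (exp((r-q)*dt) - d) / (u - d) = 0.518841
Discount per step: exp(-r*dt) = 0.957592
Stock lattice S(k, i) with i counting down-moves:
  k=0: S(0,0) = 9.8600
  k=1: S(1,0) = 12.8041; S(1,1) = 7.5929
  k=2: S(2,0) = 16.6273; S(2,1) = 9.8600; S(2,2) = 5.8470
  k=3: S(3,0) = 21.5920; S(3,1) = 12.8041; S(3,2) = 7.5929; S(3,3) = 4.5026
Terminal payoffs V(N, i) = max(K - S_T, 0):
  V(3,0) = 0.000000; V(3,1) = 0.000000; V(3,2) = 2.497148; V(3,3) = 5.587425
Backward induction: V(k, i) = exp(-r*dt) * [p * V(k+1, i) + (1-p) * V(k+1, i+1)].
  V(2,0) = exp(-r*dt) * [p*0.000000 + (1-p)*0.000000] = 0.000000
  V(2,1) = exp(-r*dt) * [p*0.000000 + (1-p)*2.497148] = 1.150571
  V(2,2) = exp(-r*dt) * [p*2.497148 + (1-p)*5.587425] = 3.815107
  V(1,0) = exp(-r*dt) * [p*0.000000 + (1-p)*1.150571] = 0.530130
  V(1,1) = exp(-r*dt) * [p*1.150571 + (1-p)*3.815107] = 2.329473
  V(0,0) = exp(-r*dt) * [p*0.530130 + (1-p)*2.329473] = 1.336703

Answer: Price = V(0,0) = 1.3367


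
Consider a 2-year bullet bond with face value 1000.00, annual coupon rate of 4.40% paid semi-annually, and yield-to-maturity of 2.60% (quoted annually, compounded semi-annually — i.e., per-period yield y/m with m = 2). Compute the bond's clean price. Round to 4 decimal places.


Answer: Price = 1034.8597

Derivation:
Coupon per period c = face * coupon_rate / m = 22.000000
Periods per year m = 2; per-period yield y/m = 0.013000
Number of cashflows N = 4
Cashflows (t years, CF_t, discount factor 1/(1+y/m)^(m*t), PV):
  t = 0.5000: CF_t = 22.000000, DF = 0.987167, PV = 21.717670
  t = 1.0000: CF_t = 22.000000, DF = 0.974498, PV = 21.438964
  t = 1.5000: CF_t = 22.000000, DF = 0.961992, PV = 21.163834
  t = 2.0000: CF_t = 1022.000000, DF = 0.949647, PV = 970.539274
Price P = sum_t PV_t = 1034.859742


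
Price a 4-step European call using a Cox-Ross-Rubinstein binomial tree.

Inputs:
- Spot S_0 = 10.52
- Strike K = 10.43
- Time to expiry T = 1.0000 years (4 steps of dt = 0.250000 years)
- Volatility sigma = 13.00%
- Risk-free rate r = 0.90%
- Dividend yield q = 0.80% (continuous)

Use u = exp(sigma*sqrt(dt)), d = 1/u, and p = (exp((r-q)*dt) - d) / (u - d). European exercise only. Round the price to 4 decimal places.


Answer: Price = V(0,0) = 0.5728

Derivation:
dt = T/N = 0.250000
u = exp(sigma*sqrt(dt)) = 1.067159; d = 1/u = 0.937067
p = (exp((r-q)*dt) - d) / (u - d) = 0.485678
Discount per step: exp(-r*dt) = 0.997753
Stock lattice S(k, i) with i counting down-moves:
  k=0: S(0,0) = 10.5200
  k=1: S(1,0) = 11.2265; S(1,1) = 9.8579
  k=2: S(2,0) = 11.9805; S(2,1) = 10.5200; S(2,2) = 9.2376
  k=3: S(3,0) = 12.7851; S(3,1) = 11.2265; S(3,2) = 9.8579; S(3,3) = 8.6562
  k=4: S(4,0) = 13.6437; S(4,1) = 11.9805; S(4,2) = 10.5200; S(4,3) = 9.2376; S(4,4) = 8.1115
Terminal payoffs V(N, i) = max(S_T - K, 0):
  V(4,0) = 3.213705; V(4,1) = 1.550475; V(4,2) = 0.090000; V(4,3) = 0.000000; V(4,4) = 0.000000
Backward induction: V(k, i) = exp(-r*dt) * [p * V(k+1, i) + (1-p) * V(k+1, i+1)].
  V(3,0) = exp(-r*dt) * [p*3.213705 + (1-p)*1.550475] = 2.352968
  V(3,1) = exp(-r*dt) * [p*1.550475 + (1-p)*0.090000] = 0.797523
  V(3,2) = exp(-r*dt) * [p*0.090000 + (1-p)*0.000000] = 0.043613
  V(3,3) = exp(-r*dt) * [p*0.000000 + (1-p)*0.000000] = 0.000000
  V(2,0) = exp(-r*dt) * [p*2.352968 + (1-p)*0.797523] = 1.549478
  V(2,1) = exp(-r*dt) * [p*0.797523 + (1-p)*0.043613] = 0.408849
  V(2,2) = exp(-r*dt) * [p*0.043613 + (1-p)*0.000000] = 0.021134
  V(1,0) = exp(-r*dt) * [p*1.549478 + (1-p)*0.408849] = 0.960663
  V(1,1) = exp(-r*dt) * [p*0.408849 + (1-p)*0.021134] = 0.208968
  V(0,0) = exp(-r*dt) * [p*0.960663 + (1-p)*0.208968] = 0.572760


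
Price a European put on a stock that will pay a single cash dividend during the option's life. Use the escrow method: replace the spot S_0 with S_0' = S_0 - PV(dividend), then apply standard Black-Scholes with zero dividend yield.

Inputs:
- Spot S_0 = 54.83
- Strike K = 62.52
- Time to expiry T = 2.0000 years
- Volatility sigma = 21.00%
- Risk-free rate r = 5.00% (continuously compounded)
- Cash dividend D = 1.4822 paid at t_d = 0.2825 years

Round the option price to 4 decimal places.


Answer: Price = 8.2134

Derivation:
PV(D) = D * exp(-r * t_d) = 1.4822 * 0.98597429 = 1.46141109
S_0' = S_0 - PV(D) = 54.8300 - 1.46141109 = 53.36858891
d1 = (ln(S_0'/K) + (r + sigma^2/2)*T) / (sigma*sqrt(T)) = -0.04769319
d2 = d1 - sigma*sqrt(T) = -0.34467804
exp(-rT) = 0.90483742
N(-d1) = 0.51901962; N(-d2) = 0.63483179
P = K * exp(-rT) * N(-d2) - S_0' * N(-d1) = 62.5200 * 0.90483742 * 0.63483179 - 53.36858891 * 0.51901962 = 8.2134


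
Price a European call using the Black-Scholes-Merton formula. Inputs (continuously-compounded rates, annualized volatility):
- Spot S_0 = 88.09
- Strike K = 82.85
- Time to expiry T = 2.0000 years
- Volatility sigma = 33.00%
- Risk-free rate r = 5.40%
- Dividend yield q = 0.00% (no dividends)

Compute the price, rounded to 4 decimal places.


Answer: Price = 22.8035

Derivation:
d1 = (ln(S/K) + (r - q + 0.5*sigma^2) * T) / (sigma * sqrt(T)) = 0.59617089
d2 = d1 - sigma * sqrt(T) = 0.12948041
exp(-rT) = 0.89762760; exp(-qT) = 1.00000000
C = S_0 * exp(-qT) * N(d1) - K * exp(-rT) * N(d2)
N(d1) = 0.72446946; N(d2) = 0.55151124
C = 88.0900 * 1.00000000 * 0.72446946 - 82.8500 * 0.89762760 * 0.55151124 = 22.8035


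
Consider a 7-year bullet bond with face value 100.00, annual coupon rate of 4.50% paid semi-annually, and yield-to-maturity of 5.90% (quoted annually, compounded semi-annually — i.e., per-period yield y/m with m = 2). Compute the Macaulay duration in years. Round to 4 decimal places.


Coupon per period c = face * coupon_rate / m = 2.250000
Periods per year m = 2; per-period yield y/m = 0.029500
Number of cashflows N = 14
Cashflows (t years, CF_t, discount factor 1/(1+y/m)^(m*t), PV):
  t = 0.5000: CF_t = 2.250000, DF = 0.971345, PV = 2.185527
  t = 1.0000: CF_t = 2.250000, DF = 0.943512, PV = 2.122901
  t = 1.5000: CF_t = 2.250000, DF = 0.916476, PV = 2.062070
  t = 2.0000: CF_t = 2.250000, DF = 0.890214, PV = 2.002982
  t = 2.5000: CF_t = 2.250000, DF = 0.864706, PV = 1.945587
  t = 3.0000: CF_t = 2.250000, DF = 0.839928, PV = 1.889837
  t = 3.5000: CF_t = 2.250000, DF = 0.815860, PV = 1.835685
  t = 4.0000: CF_t = 2.250000, DF = 0.792482, PV = 1.783084
  t = 4.5000: CF_t = 2.250000, DF = 0.769773, PV = 1.731990
  t = 5.0000: CF_t = 2.250000, DF = 0.747716, PV = 1.682360
  t = 5.5000: CF_t = 2.250000, DF = 0.726290, PV = 1.634153
  t = 6.0000: CF_t = 2.250000, DF = 0.705479, PV = 1.587327
  t = 6.5000: CF_t = 2.250000, DF = 0.685263, PV = 1.541842
  t = 7.0000: CF_t = 102.250000, DF = 0.665627, PV = 68.060385
Price P = sum_t PV_t = 92.065731
Macaulay numerator sum_t t * PV_t:
  t * PV_t at t = 0.5000: 1.092763
  t * PV_t at t = 1.0000: 2.122901
  t * PV_t at t = 1.5000: 3.093105
  t * PV_t at t = 2.0000: 4.005965
  t * PV_t at t = 2.5000: 4.863969
  t * PV_t at t = 3.0000: 5.669512
  t * PV_t at t = 3.5000: 6.424896
  t * PV_t at t = 4.0000: 7.132334
  t * PV_t at t = 4.5000: 7.793955
  t * PV_t at t = 5.0000: 8.411801
  t * PV_t at t = 5.5000: 8.987840
  t * PV_t at t = 6.0000: 9.523960
  t * PV_t at t = 6.5000: 10.021975
  t * PV_t at t = 7.0000: 476.422697
Macaulay duration D = (sum_t t * PV_t) / P = 555.567674 / 92.065731 = 6.034468

Answer: Macaulay duration = 6.0345 years
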